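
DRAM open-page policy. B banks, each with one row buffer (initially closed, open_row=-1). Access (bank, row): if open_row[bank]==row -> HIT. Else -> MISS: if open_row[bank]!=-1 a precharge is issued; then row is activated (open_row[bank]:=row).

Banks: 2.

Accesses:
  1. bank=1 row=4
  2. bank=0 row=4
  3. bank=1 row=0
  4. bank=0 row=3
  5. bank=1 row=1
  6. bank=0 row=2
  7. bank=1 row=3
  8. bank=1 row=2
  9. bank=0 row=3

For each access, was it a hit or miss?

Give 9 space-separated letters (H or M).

Acc 1: bank1 row4 -> MISS (open row4); precharges=0
Acc 2: bank0 row4 -> MISS (open row4); precharges=0
Acc 3: bank1 row0 -> MISS (open row0); precharges=1
Acc 4: bank0 row3 -> MISS (open row3); precharges=2
Acc 5: bank1 row1 -> MISS (open row1); precharges=3
Acc 6: bank0 row2 -> MISS (open row2); precharges=4
Acc 7: bank1 row3 -> MISS (open row3); precharges=5
Acc 8: bank1 row2 -> MISS (open row2); precharges=6
Acc 9: bank0 row3 -> MISS (open row3); precharges=7

Answer: M M M M M M M M M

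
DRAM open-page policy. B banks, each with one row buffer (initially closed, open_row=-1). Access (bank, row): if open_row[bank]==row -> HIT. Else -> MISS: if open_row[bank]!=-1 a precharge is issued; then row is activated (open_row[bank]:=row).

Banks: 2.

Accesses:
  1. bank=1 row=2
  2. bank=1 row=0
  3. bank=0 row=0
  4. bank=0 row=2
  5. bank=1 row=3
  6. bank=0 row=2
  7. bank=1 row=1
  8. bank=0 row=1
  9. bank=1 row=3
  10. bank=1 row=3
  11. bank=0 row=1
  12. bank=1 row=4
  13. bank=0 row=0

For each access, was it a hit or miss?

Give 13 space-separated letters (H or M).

Acc 1: bank1 row2 -> MISS (open row2); precharges=0
Acc 2: bank1 row0 -> MISS (open row0); precharges=1
Acc 3: bank0 row0 -> MISS (open row0); precharges=1
Acc 4: bank0 row2 -> MISS (open row2); precharges=2
Acc 5: bank1 row3 -> MISS (open row3); precharges=3
Acc 6: bank0 row2 -> HIT
Acc 7: bank1 row1 -> MISS (open row1); precharges=4
Acc 8: bank0 row1 -> MISS (open row1); precharges=5
Acc 9: bank1 row3 -> MISS (open row3); precharges=6
Acc 10: bank1 row3 -> HIT
Acc 11: bank0 row1 -> HIT
Acc 12: bank1 row4 -> MISS (open row4); precharges=7
Acc 13: bank0 row0 -> MISS (open row0); precharges=8

Answer: M M M M M H M M M H H M M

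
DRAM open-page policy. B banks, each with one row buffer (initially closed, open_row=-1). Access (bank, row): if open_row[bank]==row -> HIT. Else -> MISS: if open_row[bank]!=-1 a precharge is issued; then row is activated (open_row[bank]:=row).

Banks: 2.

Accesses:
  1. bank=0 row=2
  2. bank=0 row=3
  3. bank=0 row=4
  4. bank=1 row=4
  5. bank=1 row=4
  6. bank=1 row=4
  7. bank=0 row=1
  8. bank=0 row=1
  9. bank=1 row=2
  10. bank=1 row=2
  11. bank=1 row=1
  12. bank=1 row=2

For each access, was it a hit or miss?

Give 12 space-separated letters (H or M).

Answer: M M M M H H M H M H M M

Derivation:
Acc 1: bank0 row2 -> MISS (open row2); precharges=0
Acc 2: bank0 row3 -> MISS (open row3); precharges=1
Acc 3: bank0 row4 -> MISS (open row4); precharges=2
Acc 4: bank1 row4 -> MISS (open row4); precharges=2
Acc 5: bank1 row4 -> HIT
Acc 6: bank1 row4 -> HIT
Acc 7: bank0 row1 -> MISS (open row1); precharges=3
Acc 8: bank0 row1 -> HIT
Acc 9: bank1 row2 -> MISS (open row2); precharges=4
Acc 10: bank1 row2 -> HIT
Acc 11: bank1 row1 -> MISS (open row1); precharges=5
Acc 12: bank1 row2 -> MISS (open row2); precharges=6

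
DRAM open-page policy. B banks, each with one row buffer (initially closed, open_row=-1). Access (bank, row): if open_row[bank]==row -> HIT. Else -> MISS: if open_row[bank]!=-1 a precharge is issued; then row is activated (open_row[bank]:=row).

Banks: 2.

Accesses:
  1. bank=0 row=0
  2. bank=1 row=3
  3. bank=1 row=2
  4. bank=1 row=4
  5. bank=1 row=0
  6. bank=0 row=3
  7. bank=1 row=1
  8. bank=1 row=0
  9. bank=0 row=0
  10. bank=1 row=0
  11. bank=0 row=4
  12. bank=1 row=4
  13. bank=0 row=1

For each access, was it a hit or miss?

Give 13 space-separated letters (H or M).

Acc 1: bank0 row0 -> MISS (open row0); precharges=0
Acc 2: bank1 row3 -> MISS (open row3); precharges=0
Acc 3: bank1 row2 -> MISS (open row2); precharges=1
Acc 4: bank1 row4 -> MISS (open row4); precharges=2
Acc 5: bank1 row0 -> MISS (open row0); precharges=3
Acc 6: bank0 row3 -> MISS (open row3); precharges=4
Acc 7: bank1 row1 -> MISS (open row1); precharges=5
Acc 8: bank1 row0 -> MISS (open row0); precharges=6
Acc 9: bank0 row0 -> MISS (open row0); precharges=7
Acc 10: bank1 row0 -> HIT
Acc 11: bank0 row4 -> MISS (open row4); precharges=8
Acc 12: bank1 row4 -> MISS (open row4); precharges=9
Acc 13: bank0 row1 -> MISS (open row1); precharges=10

Answer: M M M M M M M M M H M M M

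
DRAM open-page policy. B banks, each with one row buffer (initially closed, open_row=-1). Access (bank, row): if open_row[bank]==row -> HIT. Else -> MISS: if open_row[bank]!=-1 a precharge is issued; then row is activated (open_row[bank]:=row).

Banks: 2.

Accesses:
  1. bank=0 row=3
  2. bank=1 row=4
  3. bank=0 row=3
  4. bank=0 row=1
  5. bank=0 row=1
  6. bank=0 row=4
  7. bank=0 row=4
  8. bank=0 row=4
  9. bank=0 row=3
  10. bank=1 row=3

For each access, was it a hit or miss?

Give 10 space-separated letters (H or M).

Answer: M M H M H M H H M M

Derivation:
Acc 1: bank0 row3 -> MISS (open row3); precharges=0
Acc 2: bank1 row4 -> MISS (open row4); precharges=0
Acc 3: bank0 row3 -> HIT
Acc 4: bank0 row1 -> MISS (open row1); precharges=1
Acc 5: bank0 row1 -> HIT
Acc 6: bank0 row4 -> MISS (open row4); precharges=2
Acc 7: bank0 row4 -> HIT
Acc 8: bank0 row4 -> HIT
Acc 9: bank0 row3 -> MISS (open row3); precharges=3
Acc 10: bank1 row3 -> MISS (open row3); precharges=4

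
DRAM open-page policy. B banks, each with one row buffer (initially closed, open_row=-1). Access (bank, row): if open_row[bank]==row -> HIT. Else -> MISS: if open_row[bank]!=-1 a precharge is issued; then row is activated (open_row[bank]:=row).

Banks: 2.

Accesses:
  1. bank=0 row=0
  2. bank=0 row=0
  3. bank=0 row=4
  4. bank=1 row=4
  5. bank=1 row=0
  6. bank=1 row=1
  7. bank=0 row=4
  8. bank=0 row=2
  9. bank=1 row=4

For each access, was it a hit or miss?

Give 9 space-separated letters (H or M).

Answer: M H M M M M H M M

Derivation:
Acc 1: bank0 row0 -> MISS (open row0); precharges=0
Acc 2: bank0 row0 -> HIT
Acc 3: bank0 row4 -> MISS (open row4); precharges=1
Acc 4: bank1 row4 -> MISS (open row4); precharges=1
Acc 5: bank1 row0 -> MISS (open row0); precharges=2
Acc 6: bank1 row1 -> MISS (open row1); precharges=3
Acc 7: bank0 row4 -> HIT
Acc 8: bank0 row2 -> MISS (open row2); precharges=4
Acc 9: bank1 row4 -> MISS (open row4); precharges=5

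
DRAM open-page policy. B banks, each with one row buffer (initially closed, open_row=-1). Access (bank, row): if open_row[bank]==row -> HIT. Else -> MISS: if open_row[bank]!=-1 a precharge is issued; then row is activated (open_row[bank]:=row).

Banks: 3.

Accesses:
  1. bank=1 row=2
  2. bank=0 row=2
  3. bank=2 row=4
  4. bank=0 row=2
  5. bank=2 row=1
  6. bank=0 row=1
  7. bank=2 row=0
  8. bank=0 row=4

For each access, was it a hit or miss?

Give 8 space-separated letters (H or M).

Answer: M M M H M M M M

Derivation:
Acc 1: bank1 row2 -> MISS (open row2); precharges=0
Acc 2: bank0 row2 -> MISS (open row2); precharges=0
Acc 3: bank2 row4 -> MISS (open row4); precharges=0
Acc 4: bank0 row2 -> HIT
Acc 5: bank2 row1 -> MISS (open row1); precharges=1
Acc 6: bank0 row1 -> MISS (open row1); precharges=2
Acc 7: bank2 row0 -> MISS (open row0); precharges=3
Acc 8: bank0 row4 -> MISS (open row4); precharges=4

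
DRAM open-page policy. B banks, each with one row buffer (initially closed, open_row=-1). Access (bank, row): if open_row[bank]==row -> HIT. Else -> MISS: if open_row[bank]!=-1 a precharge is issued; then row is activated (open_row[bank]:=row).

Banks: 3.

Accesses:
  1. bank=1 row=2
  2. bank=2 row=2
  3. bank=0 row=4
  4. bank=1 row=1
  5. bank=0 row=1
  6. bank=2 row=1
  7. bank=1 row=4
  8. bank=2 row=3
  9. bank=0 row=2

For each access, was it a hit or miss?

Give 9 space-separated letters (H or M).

Answer: M M M M M M M M M

Derivation:
Acc 1: bank1 row2 -> MISS (open row2); precharges=0
Acc 2: bank2 row2 -> MISS (open row2); precharges=0
Acc 3: bank0 row4 -> MISS (open row4); precharges=0
Acc 4: bank1 row1 -> MISS (open row1); precharges=1
Acc 5: bank0 row1 -> MISS (open row1); precharges=2
Acc 6: bank2 row1 -> MISS (open row1); precharges=3
Acc 7: bank1 row4 -> MISS (open row4); precharges=4
Acc 8: bank2 row3 -> MISS (open row3); precharges=5
Acc 9: bank0 row2 -> MISS (open row2); precharges=6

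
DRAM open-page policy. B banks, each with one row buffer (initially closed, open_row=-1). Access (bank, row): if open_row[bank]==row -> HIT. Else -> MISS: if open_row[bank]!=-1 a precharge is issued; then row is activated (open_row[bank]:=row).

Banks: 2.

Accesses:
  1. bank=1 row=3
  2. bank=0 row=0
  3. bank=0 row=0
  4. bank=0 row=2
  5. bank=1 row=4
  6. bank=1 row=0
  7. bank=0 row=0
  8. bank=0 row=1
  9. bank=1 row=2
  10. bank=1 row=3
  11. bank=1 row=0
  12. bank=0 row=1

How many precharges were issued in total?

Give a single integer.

Answer: 8

Derivation:
Acc 1: bank1 row3 -> MISS (open row3); precharges=0
Acc 2: bank0 row0 -> MISS (open row0); precharges=0
Acc 3: bank0 row0 -> HIT
Acc 4: bank0 row2 -> MISS (open row2); precharges=1
Acc 5: bank1 row4 -> MISS (open row4); precharges=2
Acc 6: bank1 row0 -> MISS (open row0); precharges=3
Acc 7: bank0 row0 -> MISS (open row0); precharges=4
Acc 8: bank0 row1 -> MISS (open row1); precharges=5
Acc 9: bank1 row2 -> MISS (open row2); precharges=6
Acc 10: bank1 row3 -> MISS (open row3); precharges=7
Acc 11: bank1 row0 -> MISS (open row0); precharges=8
Acc 12: bank0 row1 -> HIT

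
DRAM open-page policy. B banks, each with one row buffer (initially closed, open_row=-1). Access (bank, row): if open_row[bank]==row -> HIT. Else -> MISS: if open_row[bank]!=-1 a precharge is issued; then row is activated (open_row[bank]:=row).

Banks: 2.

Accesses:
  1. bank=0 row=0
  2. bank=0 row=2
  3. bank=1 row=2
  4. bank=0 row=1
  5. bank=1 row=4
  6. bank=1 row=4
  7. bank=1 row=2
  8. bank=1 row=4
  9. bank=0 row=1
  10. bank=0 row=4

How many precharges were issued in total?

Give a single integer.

Answer: 6

Derivation:
Acc 1: bank0 row0 -> MISS (open row0); precharges=0
Acc 2: bank0 row2 -> MISS (open row2); precharges=1
Acc 3: bank1 row2 -> MISS (open row2); precharges=1
Acc 4: bank0 row1 -> MISS (open row1); precharges=2
Acc 5: bank1 row4 -> MISS (open row4); precharges=3
Acc 6: bank1 row4 -> HIT
Acc 7: bank1 row2 -> MISS (open row2); precharges=4
Acc 8: bank1 row4 -> MISS (open row4); precharges=5
Acc 9: bank0 row1 -> HIT
Acc 10: bank0 row4 -> MISS (open row4); precharges=6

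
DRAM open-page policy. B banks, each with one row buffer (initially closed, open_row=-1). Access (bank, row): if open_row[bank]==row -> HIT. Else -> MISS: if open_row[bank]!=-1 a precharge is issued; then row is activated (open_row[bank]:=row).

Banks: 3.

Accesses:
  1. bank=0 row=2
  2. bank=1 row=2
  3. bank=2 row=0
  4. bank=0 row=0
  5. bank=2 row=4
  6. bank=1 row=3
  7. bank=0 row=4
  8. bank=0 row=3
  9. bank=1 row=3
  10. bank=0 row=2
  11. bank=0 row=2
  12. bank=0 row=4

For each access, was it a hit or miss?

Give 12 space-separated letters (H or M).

Answer: M M M M M M M M H M H M

Derivation:
Acc 1: bank0 row2 -> MISS (open row2); precharges=0
Acc 2: bank1 row2 -> MISS (open row2); precharges=0
Acc 3: bank2 row0 -> MISS (open row0); precharges=0
Acc 4: bank0 row0 -> MISS (open row0); precharges=1
Acc 5: bank2 row4 -> MISS (open row4); precharges=2
Acc 6: bank1 row3 -> MISS (open row3); precharges=3
Acc 7: bank0 row4 -> MISS (open row4); precharges=4
Acc 8: bank0 row3 -> MISS (open row3); precharges=5
Acc 9: bank1 row3 -> HIT
Acc 10: bank0 row2 -> MISS (open row2); precharges=6
Acc 11: bank0 row2 -> HIT
Acc 12: bank0 row4 -> MISS (open row4); precharges=7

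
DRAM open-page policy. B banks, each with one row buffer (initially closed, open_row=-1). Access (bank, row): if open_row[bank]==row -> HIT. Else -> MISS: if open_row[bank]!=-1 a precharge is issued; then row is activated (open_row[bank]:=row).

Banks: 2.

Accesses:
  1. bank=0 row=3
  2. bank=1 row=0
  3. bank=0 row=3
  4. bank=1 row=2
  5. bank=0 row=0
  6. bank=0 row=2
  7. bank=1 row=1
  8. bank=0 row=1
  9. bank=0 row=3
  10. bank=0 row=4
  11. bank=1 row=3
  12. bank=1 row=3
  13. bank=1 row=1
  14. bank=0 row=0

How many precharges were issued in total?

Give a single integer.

Acc 1: bank0 row3 -> MISS (open row3); precharges=0
Acc 2: bank1 row0 -> MISS (open row0); precharges=0
Acc 3: bank0 row3 -> HIT
Acc 4: bank1 row2 -> MISS (open row2); precharges=1
Acc 5: bank0 row0 -> MISS (open row0); precharges=2
Acc 6: bank0 row2 -> MISS (open row2); precharges=3
Acc 7: bank1 row1 -> MISS (open row1); precharges=4
Acc 8: bank0 row1 -> MISS (open row1); precharges=5
Acc 9: bank0 row3 -> MISS (open row3); precharges=6
Acc 10: bank0 row4 -> MISS (open row4); precharges=7
Acc 11: bank1 row3 -> MISS (open row3); precharges=8
Acc 12: bank1 row3 -> HIT
Acc 13: bank1 row1 -> MISS (open row1); precharges=9
Acc 14: bank0 row0 -> MISS (open row0); precharges=10

Answer: 10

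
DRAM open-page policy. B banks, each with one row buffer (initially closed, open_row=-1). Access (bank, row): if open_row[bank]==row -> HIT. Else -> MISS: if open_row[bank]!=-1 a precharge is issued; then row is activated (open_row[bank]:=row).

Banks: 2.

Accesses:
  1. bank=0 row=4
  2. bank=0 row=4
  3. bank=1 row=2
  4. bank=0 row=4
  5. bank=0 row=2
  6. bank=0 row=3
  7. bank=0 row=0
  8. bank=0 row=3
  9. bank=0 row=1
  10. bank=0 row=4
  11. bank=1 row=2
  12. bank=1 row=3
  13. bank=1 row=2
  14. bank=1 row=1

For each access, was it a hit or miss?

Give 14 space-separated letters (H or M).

Acc 1: bank0 row4 -> MISS (open row4); precharges=0
Acc 2: bank0 row4 -> HIT
Acc 3: bank1 row2 -> MISS (open row2); precharges=0
Acc 4: bank0 row4 -> HIT
Acc 5: bank0 row2 -> MISS (open row2); precharges=1
Acc 6: bank0 row3 -> MISS (open row3); precharges=2
Acc 7: bank0 row0 -> MISS (open row0); precharges=3
Acc 8: bank0 row3 -> MISS (open row3); precharges=4
Acc 9: bank0 row1 -> MISS (open row1); precharges=5
Acc 10: bank0 row4 -> MISS (open row4); precharges=6
Acc 11: bank1 row2 -> HIT
Acc 12: bank1 row3 -> MISS (open row3); precharges=7
Acc 13: bank1 row2 -> MISS (open row2); precharges=8
Acc 14: bank1 row1 -> MISS (open row1); precharges=9

Answer: M H M H M M M M M M H M M M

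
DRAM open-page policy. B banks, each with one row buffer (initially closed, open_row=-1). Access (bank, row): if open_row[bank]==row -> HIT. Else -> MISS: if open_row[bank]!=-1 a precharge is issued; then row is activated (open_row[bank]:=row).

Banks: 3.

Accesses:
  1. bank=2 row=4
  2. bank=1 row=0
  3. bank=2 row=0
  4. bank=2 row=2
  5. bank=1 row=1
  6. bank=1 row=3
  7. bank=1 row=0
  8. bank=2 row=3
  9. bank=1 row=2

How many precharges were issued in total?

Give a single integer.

Acc 1: bank2 row4 -> MISS (open row4); precharges=0
Acc 2: bank1 row0 -> MISS (open row0); precharges=0
Acc 3: bank2 row0 -> MISS (open row0); precharges=1
Acc 4: bank2 row2 -> MISS (open row2); precharges=2
Acc 5: bank1 row1 -> MISS (open row1); precharges=3
Acc 6: bank1 row3 -> MISS (open row3); precharges=4
Acc 7: bank1 row0 -> MISS (open row0); precharges=5
Acc 8: bank2 row3 -> MISS (open row3); precharges=6
Acc 9: bank1 row2 -> MISS (open row2); precharges=7

Answer: 7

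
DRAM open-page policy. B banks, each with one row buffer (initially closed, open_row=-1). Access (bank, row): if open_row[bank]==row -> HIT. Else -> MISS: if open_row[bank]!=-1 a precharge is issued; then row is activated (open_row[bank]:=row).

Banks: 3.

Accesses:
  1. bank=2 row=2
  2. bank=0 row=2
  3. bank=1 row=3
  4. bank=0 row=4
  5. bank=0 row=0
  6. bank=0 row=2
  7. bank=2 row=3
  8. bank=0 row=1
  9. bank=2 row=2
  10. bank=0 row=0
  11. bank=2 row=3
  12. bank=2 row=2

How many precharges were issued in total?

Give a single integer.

Answer: 9

Derivation:
Acc 1: bank2 row2 -> MISS (open row2); precharges=0
Acc 2: bank0 row2 -> MISS (open row2); precharges=0
Acc 3: bank1 row3 -> MISS (open row3); precharges=0
Acc 4: bank0 row4 -> MISS (open row4); precharges=1
Acc 5: bank0 row0 -> MISS (open row0); precharges=2
Acc 6: bank0 row2 -> MISS (open row2); precharges=3
Acc 7: bank2 row3 -> MISS (open row3); precharges=4
Acc 8: bank0 row1 -> MISS (open row1); precharges=5
Acc 9: bank2 row2 -> MISS (open row2); precharges=6
Acc 10: bank0 row0 -> MISS (open row0); precharges=7
Acc 11: bank2 row3 -> MISS (open row3); precharges=8
Acc 12: bank2 row2 -> MISS (open row2); precharges=9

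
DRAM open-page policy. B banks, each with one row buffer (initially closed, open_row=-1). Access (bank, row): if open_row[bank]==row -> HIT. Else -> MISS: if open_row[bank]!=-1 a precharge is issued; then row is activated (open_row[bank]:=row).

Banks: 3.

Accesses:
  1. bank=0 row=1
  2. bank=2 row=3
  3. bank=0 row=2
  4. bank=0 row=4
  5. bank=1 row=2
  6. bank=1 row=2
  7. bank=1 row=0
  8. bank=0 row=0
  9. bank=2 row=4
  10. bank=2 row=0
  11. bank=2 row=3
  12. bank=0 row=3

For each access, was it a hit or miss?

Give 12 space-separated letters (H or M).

Answer: M M M M M H M M M M M M

Derivation:
Acc 1: bank0 row1 -> MISS (open row1); precharges=0
Acc 2: bank2 row3 -> MISS (open row3); precharges=0
Acc 3: bank0 row2 -> MISS (open row2); precharges=1
Acc 4: bank0 row4 -> MISS (open row4); precharges=2
Acc 5: bank1 row2 -> MISS (open row2); precharges=2
Acc 6: bank1 row2 -> HIT
Acc 7: bank1 row0 -> MISS (open row0); precharges=3
Acc 8: bank0 row0 -> MISS (open row0); precharges=4
Acc 9: bank2 row4 -> MISS (open row4); precharges=5
Acc 10: bank2 row0 -> MISS (open row0); precharges=6
Acc 11: bank2 row3 -> MISS (open row3); precharges=7
Acc 12: bank0 row3 -> MISS (open row3); precharges=8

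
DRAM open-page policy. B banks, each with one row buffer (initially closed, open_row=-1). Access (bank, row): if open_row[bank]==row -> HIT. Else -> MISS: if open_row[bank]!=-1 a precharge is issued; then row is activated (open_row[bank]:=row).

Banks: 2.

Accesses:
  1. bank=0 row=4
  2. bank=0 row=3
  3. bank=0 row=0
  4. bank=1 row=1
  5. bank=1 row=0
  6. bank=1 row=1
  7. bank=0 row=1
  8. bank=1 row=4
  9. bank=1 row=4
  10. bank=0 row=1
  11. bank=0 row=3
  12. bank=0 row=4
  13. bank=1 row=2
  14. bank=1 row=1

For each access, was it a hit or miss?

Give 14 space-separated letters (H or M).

Answer: M M M M M M M M H H M M M M

Derivation:
Acc 1: bank0 row4 -> MISS (open row4); precharges=0
Acc 2: bank0 row3 -> MISS (open row3); precharges=1
Acc 3: bank0 row0 -> MISS (open row0); precharges=2
Acc 4: bank1 row1 -> MISS (open row1); precharges=2
Acc 5: bank1 row0 -> MISS (open row0); precharges=3
Acc 6: bank1 row1 -> MISS (open row1); precharges=4
Acc 7: bank0 row1 -> MISS (open row1); precharges=5
Acc 8: bank1 row4 -> MISS (open row4); precharges=6
Acc 9: bank1 row4 -> HIT
Acc 10: bank0 row1 -> HIT
Acc 11: bank0 row3 -> MISS (open row3); precharges=7
Acc 12: bank0 row4 -> MISS (open row4); precharges=8
Acc 13: bank1 row2 -> MISS (open row2); precharges=9
Acc 14: bank1 row1 -> MISS (open row1); precharges=10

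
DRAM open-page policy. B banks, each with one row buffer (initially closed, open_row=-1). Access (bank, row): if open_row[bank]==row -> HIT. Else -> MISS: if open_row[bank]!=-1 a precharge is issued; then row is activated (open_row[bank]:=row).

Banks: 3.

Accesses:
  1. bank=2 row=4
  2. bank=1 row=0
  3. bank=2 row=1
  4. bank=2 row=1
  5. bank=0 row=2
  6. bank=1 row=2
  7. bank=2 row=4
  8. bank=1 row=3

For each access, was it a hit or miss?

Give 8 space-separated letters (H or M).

Answer: M M M H M M M M

Derivation:
Acc 1: bank2 row4 -> MISS (open row4); precharges=0
Acc 2: bank1 row0 -> MISS (open row0); precharges=0
Acc 3: bank2 row1 -> MISS (open row1); precharges=1
Acc 4: bank2 row1 -> HIT
Acc 5: bank0 row2 -> MISS (open row2); precharges=1
Acc 6: bank1 row2 -> MISS (open row2); precharges=2
Acc 7: bank2 row4 -> MISS (open row4); precharges=3
Acc 8: bank1 row3 -> MISS (open row3); precharges=4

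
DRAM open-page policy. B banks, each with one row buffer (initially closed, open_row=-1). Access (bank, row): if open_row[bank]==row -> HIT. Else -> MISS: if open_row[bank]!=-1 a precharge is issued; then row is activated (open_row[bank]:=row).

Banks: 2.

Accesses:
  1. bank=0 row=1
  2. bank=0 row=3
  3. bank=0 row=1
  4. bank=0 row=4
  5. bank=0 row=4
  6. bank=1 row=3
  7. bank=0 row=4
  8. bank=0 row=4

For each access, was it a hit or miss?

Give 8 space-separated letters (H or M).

Acc 1: bank0 row1 -> MISS (open row1); precharges=0
Acc 2: bank0 row3 -> MISS (open row3); precharges=1
Acc 3: bank0 row1 -> MISS (open row1); precharges=2
Acc 4: bank0 row4 -> MISS (open row4); precharges=3
Acc 5: bank0 row4 -> HIT
Acc 6: bank1 row3 -> MISS (open row3); precharges=3
Acc 7: bank0 row4 -> HIT
Acc 8: bank0 row4 -> HIT

Answer: M M M M H M H H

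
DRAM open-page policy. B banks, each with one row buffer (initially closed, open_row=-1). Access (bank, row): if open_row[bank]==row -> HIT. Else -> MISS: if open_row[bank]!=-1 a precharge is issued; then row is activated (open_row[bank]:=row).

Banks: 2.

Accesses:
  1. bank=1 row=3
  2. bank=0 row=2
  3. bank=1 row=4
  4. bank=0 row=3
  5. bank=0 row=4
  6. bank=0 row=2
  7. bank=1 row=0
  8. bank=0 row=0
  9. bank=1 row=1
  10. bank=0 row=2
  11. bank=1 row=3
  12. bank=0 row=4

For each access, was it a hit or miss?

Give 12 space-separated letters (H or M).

Acc 1: bank1 row3 -> MISS (open row3); precharges=0
Acc 2: bank0 row2 -> MISS (open row2); precharges=0
Acc 3: bank1 row4 -> MISS (open row4); precharges=1
Acc 4: bank0 row3 -> MISS (open row3); precharges=2
Acc 5: bank0 row4 -> MISS (open row4); precharges=3
Acc 6: bank0 row2 -> MISS (open row2); precharges=4
Acc 7: bank1 row0 -> MISS (open row0); precharges=5
Acc 8: bank0 row0 -> MISS (open row0); precharges=6
Acc 9: bank1 row1 -> MISS (open row1); precharges=7
Acc 10: bank0 row2 -> MISS (open row2); precharges=8
Acc 11: bank1 row3 -> MISS (open row3); precharges=9
Acc 12: bank0 row4 -> MISS (open row4); precharges=10

Answer: M M M M M M M M M M M M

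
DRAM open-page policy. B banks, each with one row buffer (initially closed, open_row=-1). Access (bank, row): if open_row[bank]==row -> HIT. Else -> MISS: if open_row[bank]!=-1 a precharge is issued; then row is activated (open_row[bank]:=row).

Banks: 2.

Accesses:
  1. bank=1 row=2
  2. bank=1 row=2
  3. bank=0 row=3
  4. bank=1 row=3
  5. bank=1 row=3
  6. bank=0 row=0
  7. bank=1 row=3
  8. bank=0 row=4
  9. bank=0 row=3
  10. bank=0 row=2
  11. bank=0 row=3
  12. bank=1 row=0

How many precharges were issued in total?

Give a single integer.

Acc 1: bank1 row2 -> MISS (open row2); precharges=0
Acc 2: bank1 row2 -> HIT
Acc 3: bank0 row3 -> MISS (open row3); precharges=0
Acc 4: bank1 row3 -> MISS (open row3); precharges=1
Acc 5: bank1 row3 -> HIT
Acc 6: bank0 row0 -> MISS (open row0); precharges=2
Acc 7: bank1 row3 -> HIT
Acc 8: bank0 row4 -> MISS (open row4); precharges=3
Acc 9: bank0 row3 -> MISS (open row3); precharges=4
Acc 10: bank0 row2 -> MISS (open row2); precharges=5
Acc 11: bank0 row3 -> MISS (open row3); precharges=6
Acc 12: bank1 row0 -> MISS (open row0); precharges=7

Answer: 7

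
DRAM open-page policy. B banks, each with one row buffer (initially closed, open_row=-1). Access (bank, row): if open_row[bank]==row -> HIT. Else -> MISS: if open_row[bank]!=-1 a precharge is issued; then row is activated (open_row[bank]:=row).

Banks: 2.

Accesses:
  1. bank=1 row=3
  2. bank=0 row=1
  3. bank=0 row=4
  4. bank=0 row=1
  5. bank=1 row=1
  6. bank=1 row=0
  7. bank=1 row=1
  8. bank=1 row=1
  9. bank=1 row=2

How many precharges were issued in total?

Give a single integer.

Answer: 6

Derivation:
Acc 1: bank1 row3 -> MISS (open row3); precharges=0
Acc 2: bank0 row1 -> MISS (open row1); precharges=0
Acc 3: bank0 row4 -> MISS (open row4); precharges=1
Acc 4: bank0 row1 -> MISS (open row1); precharges=2
Acc 5: bank1 row1 -> MISS (open row1); precharges=3
Acc 6: bank1 row0 -> MISS (open row0); precharges=4
Acc 7: bank1 row1 -> MISS (open row1); precharges=5
Acc 8: bank1 row1 -> HIT
Acc 9: bank1 row2 -> MISS (open row2); precharges=6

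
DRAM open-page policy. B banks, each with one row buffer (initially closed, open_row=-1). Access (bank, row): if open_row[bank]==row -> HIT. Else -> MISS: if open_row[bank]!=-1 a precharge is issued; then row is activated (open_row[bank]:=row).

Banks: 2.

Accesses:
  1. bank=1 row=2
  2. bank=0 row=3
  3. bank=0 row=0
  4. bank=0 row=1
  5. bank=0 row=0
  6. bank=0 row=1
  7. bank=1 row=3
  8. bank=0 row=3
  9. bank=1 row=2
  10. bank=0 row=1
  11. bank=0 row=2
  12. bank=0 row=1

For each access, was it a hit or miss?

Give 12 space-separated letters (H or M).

Acc 1: bank1 row2 -> MISS (open row2); precharges=0
Acc 2: bank0 row3 -> MISS (open row3); precharges=0
Acc 3: bank0 row0 -> MISS (open row0); precharges=1
Acc 4: bank0 row1 -> MISS (open row1); precharges=2
Acc 5: bank0 row0 -> MISS (open row0); precharges=3
Acc 6: bank0 row1 -> MISS (open row1); precharges=4
Acc 7: bank1 row3 -> MISS (open row3); precharges=5
Acc 8: bank0 row3 -> MISS (open row3); precharges=6
Acc 9: bank1 row2 -> MISS (open row2); precharges=7
Acc 10: bank0 row1 -> MISS (open row1); precharges=8
Acc 11: bank0 row2 -> MISS (open row2); precharges=9
Acc 12: bank0 row1 -> MISS (open row1); precharges=10

Answer: M M M M M M M M M M M M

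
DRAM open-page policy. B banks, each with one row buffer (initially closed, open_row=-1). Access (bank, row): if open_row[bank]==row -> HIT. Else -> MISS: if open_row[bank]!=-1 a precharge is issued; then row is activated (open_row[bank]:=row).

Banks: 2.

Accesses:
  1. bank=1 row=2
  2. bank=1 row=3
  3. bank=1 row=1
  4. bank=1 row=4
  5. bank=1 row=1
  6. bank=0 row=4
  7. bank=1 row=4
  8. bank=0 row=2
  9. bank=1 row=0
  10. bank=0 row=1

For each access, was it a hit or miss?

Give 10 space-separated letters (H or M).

Answer: M M M M M M M M M M

Derivation:
Acc 1: bank1 row2 -> MISS (open row2); precharges=0
Acc 2: bank1 row3 -> MISS (open row3); precharges=1
Acc 3: bank1 row1 -> MISS (open row1); precharges=2
Acc 4: bank1 row4 -> MISS (open row4); precharges=3
Acc 5: bank1 row1 -> MISS (open row1); precharges=4
Acc 6: bank0 row4 -> MISS (open row4); precharges=4
Acc 7: bank1 row4 -> MISS (open row4); precharges=5
Acc 8: bank0 row2 -> MISS (open row2); precharges=6
Acc 9: bank1 row0 -> MISS (open row0); precharges=7
Acc 10: bank0 row1 -> MISS (open row1); precharges=8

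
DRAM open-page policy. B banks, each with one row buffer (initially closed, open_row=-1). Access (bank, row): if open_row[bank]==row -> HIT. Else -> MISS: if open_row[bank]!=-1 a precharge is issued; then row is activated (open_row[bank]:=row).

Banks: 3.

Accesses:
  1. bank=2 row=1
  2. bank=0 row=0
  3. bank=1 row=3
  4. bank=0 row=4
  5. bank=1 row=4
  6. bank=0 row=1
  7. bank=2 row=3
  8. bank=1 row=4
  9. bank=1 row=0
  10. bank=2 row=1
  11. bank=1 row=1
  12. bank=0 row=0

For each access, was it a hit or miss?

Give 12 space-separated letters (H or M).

Answer: M M M M M M M H M M M M

Derivation:
Acc 1: bank2 row1 -> MISS (open row1); precharges=0
Acc 2: bank0 row0 -> MISS (open row0); precharges=0
Acc 3: bank1 row3 -> MISS (open row3); precharges=0
Acc 4: bank0 row4 -> MISS (open row4); precharges=1
Acc 5: bank1 row4 -> MISS (open row4); precharges=2
Acc 6: bank0 row1 -> MISS (open row1); precharges=3
Acc 7: bank2 row3 -> MISS (open row3); precharges=4
Acc 8: bank1 row4 -> HIT
Acc 9: bank1 row0 -> MISS (open row0); precharges=5
Acc 10: bank2 row1 -> MISS (open row1); precharges=6
Acc 11: bank1 row1 -> MISS (open row1); precharges=7
Acc 12: bank0 row0 -> MISS (open row0); precharges=8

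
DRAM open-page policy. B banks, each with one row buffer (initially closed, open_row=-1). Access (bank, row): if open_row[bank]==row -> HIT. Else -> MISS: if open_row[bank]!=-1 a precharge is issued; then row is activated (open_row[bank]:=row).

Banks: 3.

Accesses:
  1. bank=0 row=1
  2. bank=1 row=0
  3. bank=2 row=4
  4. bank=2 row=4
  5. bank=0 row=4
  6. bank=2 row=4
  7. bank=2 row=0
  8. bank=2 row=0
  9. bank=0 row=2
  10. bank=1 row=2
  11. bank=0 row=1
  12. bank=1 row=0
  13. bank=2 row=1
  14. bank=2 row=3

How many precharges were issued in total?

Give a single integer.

Acc 1: bank0 row1 -> MISS (open row1); precharges=0
Acc 2: bank1 row0 -> MISS (open row0); precharges=0
Acc 3: bank2 row4 -> MISS (open row4); precharges=0
Acc 4: bank2 row4 -> HIT
Acc 5: bank0 row4 -> MISS (open row4); precharges=1
Acc 6: bank2 row4 -> HIT
Acc 7: bank2 row0 -> MISS (open row0); precharges=2
Acc 8: bank2 row0 -> HIT
Acc 9: bank0 row2 -> MISS (open row2); precharges=3
Acc 10: bank1 row2 -> MISS (open row2); precharges=4
Acc 11: bank0 row1 -> MISS (open row1); precharges=5
Acc 12: bank1 row0 -> MISS (open row0); precharges=6
Acc 13: bank2 row1 -> MISS (open row1); precharges=7
Acc 14: bank2 row3 -> MISS (open row3); precharges=8

Answer: 8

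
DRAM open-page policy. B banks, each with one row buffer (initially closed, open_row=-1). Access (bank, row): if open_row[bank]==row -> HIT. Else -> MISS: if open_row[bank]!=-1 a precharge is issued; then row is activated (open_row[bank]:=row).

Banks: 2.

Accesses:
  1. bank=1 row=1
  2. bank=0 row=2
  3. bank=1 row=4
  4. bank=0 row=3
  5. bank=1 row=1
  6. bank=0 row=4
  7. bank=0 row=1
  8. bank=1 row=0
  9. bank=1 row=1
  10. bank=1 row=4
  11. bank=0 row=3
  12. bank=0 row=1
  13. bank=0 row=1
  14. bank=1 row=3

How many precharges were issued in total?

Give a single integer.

Answer: 11

Derivation:
Acc 1: bank1 row1 -> MISS (open row1); precharges=0
Acc 2: bank0 row2 -> MISS (open row2); precharges=0
Acc 3: bank1 row4 -> MISS (open row4); precharges=1
Acc 4: bank0 row3 -> MISS (open row3); precharges=2
Acc 5: bank1 row1 -> MISS (open row1); precharges=3
Acc 6: bank0 row4 -> MISS (open row4); precharges=4
Acc 7: bank0 row1 -> MISS (open row1); precharges=5
Acc 8: bank1 row0 -> MISS (open row0); precharges=6
Acc 9: bank1 row1 -> MISS (open row1); precharges=7
Acc 10: bank1 row4 -> MISS (open row4); precharges=8
Acc 11: bank0 row3 -> MISS (open row3); precharges=9
Acc 12: bank0 row1 -> MISS (open row1); precharges=10
Acc 13: bank0 row1 -> HIT
Acc 14: bank1 row3 -> MISS (open row3); precharges=11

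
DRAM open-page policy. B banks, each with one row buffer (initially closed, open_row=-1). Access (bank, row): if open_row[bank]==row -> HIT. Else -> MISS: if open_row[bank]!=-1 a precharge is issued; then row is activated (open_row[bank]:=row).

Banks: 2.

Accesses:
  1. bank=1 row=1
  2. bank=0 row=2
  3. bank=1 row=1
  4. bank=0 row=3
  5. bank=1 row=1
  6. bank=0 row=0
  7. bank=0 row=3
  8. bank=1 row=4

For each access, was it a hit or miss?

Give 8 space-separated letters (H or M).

Answer: M M H M H M M M

Derivation:
Acc 1: bank1 row1 -> MISS (open row1); precharges=0
Acc 2: bank0 row2 -> MISS (open row2); precharges=0
Acc 3: bank1 row1 -> HIT
Acc 4: bank0 row3 -> MISS (open row3); precharges=1
Acc 5: bank1 row1 -> HIT
Acc 6: bank0 row0 -> MISS (open row0); precharges=2
Acc 7: bank0 row3 -> MISS (open row3); precharges=3
Acc 8: bank1 row4 -> MISS (open row4); precharges=4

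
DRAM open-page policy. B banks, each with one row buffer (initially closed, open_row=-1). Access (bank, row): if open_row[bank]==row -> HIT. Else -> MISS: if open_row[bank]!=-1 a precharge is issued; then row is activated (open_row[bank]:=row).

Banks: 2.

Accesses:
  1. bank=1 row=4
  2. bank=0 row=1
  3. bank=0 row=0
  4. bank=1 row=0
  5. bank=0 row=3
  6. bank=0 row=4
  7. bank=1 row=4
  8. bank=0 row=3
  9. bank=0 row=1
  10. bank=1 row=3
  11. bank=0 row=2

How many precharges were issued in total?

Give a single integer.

Answer: 9

Derivation:
Acc 1: bank1 row4 -> MISS (open row4); precharges=0
Acc 2: bank0 row1 -> MISS (open row1); precharges=0
Acc 3: bank0 row0 -> MISS (open row0); precharges=1
Acc 4: bank1 row0 -> MISS (open row0); precharges=2
Acc 5: bank0 row3 -> MISS (open row3); precharges=3
Acc 6: bank0 row4 -> MISS (open row4); precharges=4
Acc 7: bank1 row4 -> MISS (open row4); precharges=5
Acc 8: bank0 row3 -> MISS (open row3); precharges=6
Acc 9: bank0 row1 -> MISS (open row1); precharges=7
Acc 10: bank1 row3 -> MISS (open row3); precharges=8
Acc 11: bank0 row2 -> MISS (open row2); precharges=9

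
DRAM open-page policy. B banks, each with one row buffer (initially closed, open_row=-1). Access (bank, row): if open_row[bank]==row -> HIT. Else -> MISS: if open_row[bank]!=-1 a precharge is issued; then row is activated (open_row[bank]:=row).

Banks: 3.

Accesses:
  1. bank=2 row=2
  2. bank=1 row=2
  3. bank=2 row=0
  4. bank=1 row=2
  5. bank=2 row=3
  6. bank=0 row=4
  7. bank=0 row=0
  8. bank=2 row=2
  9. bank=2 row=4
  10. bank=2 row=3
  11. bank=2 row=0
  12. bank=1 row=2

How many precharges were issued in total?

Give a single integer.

Answer: 7

Derivation:
Acc 1: bank2 row2 -> MISS (open row2); precharges=0
Acc 2: bank1 row2 -> MISS (open row2); precharges=0
Acc 3: bank2 row0 -> MISS (open row0); precharges=1
Acc 4: bank1 row2 -> HIT
Acc 5: bank2 row3 -> MISS (open row3); precharges=2
Acc 6: bank0 row4 -> MISS (open row4); precharges=2
Acc 7: bank0 row0 -> MISS (open row0); precharges=3
Acc 8: bank2 row2 -> MISS (open row2); precharges=4
Acc 9: bank2 row4 -> MISS (open row4); precharges=5
Acc 10: bank2 row3 -> MISS (open row3); precharges=6
Acc 11: bank2 row0 -> MISS (open row0); precharges=7
Acc 12: bank1 row2 -> HIT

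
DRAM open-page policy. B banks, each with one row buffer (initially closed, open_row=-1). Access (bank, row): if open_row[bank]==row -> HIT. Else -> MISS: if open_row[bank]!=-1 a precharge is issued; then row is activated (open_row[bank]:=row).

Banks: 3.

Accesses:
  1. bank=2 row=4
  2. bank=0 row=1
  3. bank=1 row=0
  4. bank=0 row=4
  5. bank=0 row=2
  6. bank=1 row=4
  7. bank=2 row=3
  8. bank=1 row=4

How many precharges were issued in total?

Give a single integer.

Acc 1: bank2 row4 -> MISS (open row4); precharges=0
Acc 2: bank0 row1 -> MISS (open row1); precharges=0
Acc 3: bank1 row0 -> MISS (open row0); precharges=0
Acc 4: bank0 row4 -> MISS (open row4); precharges=1
Acc 5: bank0 row2 -> MISS (open row2); precharges=2
Acc 6: bank1 row4 -> MISS (open row4); precharges=3
Acc 7: bank2 row3 -> MISS (open row3); precharges=4
Acc 8: bank1 row4 -> HIT

Answer: 4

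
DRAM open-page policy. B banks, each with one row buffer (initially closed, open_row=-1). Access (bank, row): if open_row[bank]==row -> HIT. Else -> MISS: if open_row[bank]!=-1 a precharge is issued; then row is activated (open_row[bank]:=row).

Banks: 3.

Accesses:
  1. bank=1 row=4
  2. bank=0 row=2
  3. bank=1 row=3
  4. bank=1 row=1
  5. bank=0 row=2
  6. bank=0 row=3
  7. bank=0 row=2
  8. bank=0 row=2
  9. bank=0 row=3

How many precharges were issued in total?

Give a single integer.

Answer: 5

Derivation:
Acc 1: bank1 row4 -> MISS (open row4); precharges=0
Acc 2: bank0 row2 -> MISS (open row2); precharges=0
Acc 3: bank1 row3 -> MISS (open row3); precharges=1
Acc 4: bank1 row1 -> MISS (open row1); precharges=2
Acc 5: bank0 row2 -> HIT
Acc 6: bank0 row3 -> MISS (open row3); precharges=3
Acc 7: bank0 row2 -> MISS (open row2); precharges=4
Acc 8: bank0 row2 -> HIT
Acc 9: bank0 row3 -> MISS (open row3); precharges=5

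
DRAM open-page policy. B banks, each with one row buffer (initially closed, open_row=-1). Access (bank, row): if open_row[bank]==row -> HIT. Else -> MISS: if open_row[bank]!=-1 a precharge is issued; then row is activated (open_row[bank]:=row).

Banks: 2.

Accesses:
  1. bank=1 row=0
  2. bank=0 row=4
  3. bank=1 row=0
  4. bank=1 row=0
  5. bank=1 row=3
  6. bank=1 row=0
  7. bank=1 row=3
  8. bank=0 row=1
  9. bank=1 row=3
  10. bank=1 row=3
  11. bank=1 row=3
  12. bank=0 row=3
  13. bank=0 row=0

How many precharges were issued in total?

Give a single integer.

Answer: 6

Derivation:
Acc 1: bank1 row0 -> MISS (open row0); precharges=0
Acc 2: bank0 row4 -> MISS (open row4); precharges=0
Acc 3: bank1 row0 -> HIT
Acc 4: bank1 row0 -> HIT
Acc 5: bank1 row3 -> MISS (open row3); precharges=1
Acc 6: bank1 row0 -> MISS (open row0); precharges=2
Acc 7: bank1 row3 -> MISS (open row3); precharges=3
Acc 8: bank0 row1 -> MISS (open row1); precharges=4
Acc 9: bank1 row3 -> HIT
Acc 10: bank1 row3 -> HIT
Acc 11: bank1 row3 -> HIT
Acc 12: bank0 row3 -> MISS (open row3); precharges=5
Acc 13: bank0 row0 -> MISS (open row0); precharges=6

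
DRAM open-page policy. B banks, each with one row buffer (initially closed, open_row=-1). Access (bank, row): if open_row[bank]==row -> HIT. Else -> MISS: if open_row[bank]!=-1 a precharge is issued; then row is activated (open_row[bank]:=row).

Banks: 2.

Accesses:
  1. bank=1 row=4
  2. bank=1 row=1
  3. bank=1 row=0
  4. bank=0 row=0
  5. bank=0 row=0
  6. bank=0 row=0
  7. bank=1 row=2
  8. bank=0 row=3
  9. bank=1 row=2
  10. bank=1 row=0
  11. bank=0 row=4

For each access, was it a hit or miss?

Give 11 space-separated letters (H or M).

Acc 1: bank1 row4 -> MISS (open row4); precharges=0
Acc 2: bank1 row1 -> MISS (open row1); precharges=1
Acc 3: bank1 row0 -> MISS (open row0); precharges=2
Acc 4: bank0 row0 -> MISS (open row0); precharges=2
Acc 5: bank0 row0 -> HIT
Acc 6: bank0 row0 -> HIT
Acc 7: bank1 row2 -> MISS (open row2); precharges=3
Acc 8: bank0 row3 -> MISS (open row3); precharges=4
Acc 9: bank1 row2 -> HIT
Acc 10: bank1 row0 -> MISS (open row0); precharges=5
Acc 11: bank0 row4 -> MISS (open row4); precharges=6

Answer: M M M M H H M M H M M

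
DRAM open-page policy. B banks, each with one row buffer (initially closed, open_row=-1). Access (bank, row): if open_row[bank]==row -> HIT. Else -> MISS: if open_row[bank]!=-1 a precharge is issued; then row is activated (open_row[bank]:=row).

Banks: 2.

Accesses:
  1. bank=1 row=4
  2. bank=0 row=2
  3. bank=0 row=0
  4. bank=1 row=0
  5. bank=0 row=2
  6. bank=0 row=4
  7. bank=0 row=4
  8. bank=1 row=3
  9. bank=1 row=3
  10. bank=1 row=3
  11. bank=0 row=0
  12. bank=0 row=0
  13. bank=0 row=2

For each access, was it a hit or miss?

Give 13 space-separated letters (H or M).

Acc 1: bank1 row4 -> MISS (open row4); precharges=0
Acc 2: bank0 row2 -> MISS (open row2); precharges=0
Acc 3: bank0 row0 -> MISS (open row0); precharges=1
Acc 4: bank1 row0 -> MISS (open row0); precharges=2
Acc 5: bank0 row2 -> MISS (open row2); precharges=3
Acc 6: bank0 row4 -> MISS (open row4); precharges=4
Acc 7: bank0 row4 -> HIT
Acc 8: bank1 row3 -> MISS (open row3); precharges=5
Acc 9: bank1 row3 -> HIT
Acc 10: bank1 row3 -> HIT
Acc 11: bank0 row0 -> MISS (open row0); precharges=6
Acc 12: bank0 row0 -> HIT
Acc 13: bank0 row2 -> MISS (open row2); precharges=7

Answer: M M M M M M H M H H M H M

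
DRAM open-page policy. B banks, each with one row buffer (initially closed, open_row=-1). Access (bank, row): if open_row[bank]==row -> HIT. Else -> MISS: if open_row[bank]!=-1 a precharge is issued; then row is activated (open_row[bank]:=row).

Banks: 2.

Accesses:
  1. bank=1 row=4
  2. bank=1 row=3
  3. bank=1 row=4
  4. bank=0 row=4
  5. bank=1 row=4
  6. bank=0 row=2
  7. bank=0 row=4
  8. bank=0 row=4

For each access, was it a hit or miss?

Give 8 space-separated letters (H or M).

Answer: M M M M H M M H

Derivation:
Acc 1: bank1 row4 -> MISS (open row4); precharges=0
Acc 2: bank1 row3 -> MISS (open row3); precharges=1
Acc 3: bank1 row4 -> MISS (open row4); precharges=2
Acc 4: bank0 row4 -> MISS (open row4); precharges=2
Acc 5: bank1 row4 -> HIT
Acc 6: bank0 row2 -> MISS (open row2); precharges=3
Acc 7: bank0 row4 -> MISS (open row4); precharges=4
Acc 8: bank0 row4 -> HIT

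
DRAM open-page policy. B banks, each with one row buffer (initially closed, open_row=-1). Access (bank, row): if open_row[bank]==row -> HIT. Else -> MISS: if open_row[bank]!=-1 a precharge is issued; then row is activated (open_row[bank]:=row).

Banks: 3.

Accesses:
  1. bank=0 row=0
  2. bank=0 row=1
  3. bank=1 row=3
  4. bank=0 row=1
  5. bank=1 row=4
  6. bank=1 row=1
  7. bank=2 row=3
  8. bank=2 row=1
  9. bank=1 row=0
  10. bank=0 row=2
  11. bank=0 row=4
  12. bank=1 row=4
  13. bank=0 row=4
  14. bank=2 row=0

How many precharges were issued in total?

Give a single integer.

Acc 1: bank0 row0 -> MISS (open row0); precharges=0
Acc 2: bank0 row1 -> MISS (open row1); precharges=1
Acc 3: bank1 row3 -> MISS (open row3); precharges=1
Acc 4: bank0 row1 -> HIT
Acc 5: bank1 row4 -> MISS (open row4); precharges=2
Acc 6: bank1 row1 -> MISS (open row1); precharges=3
Acc 7: bank2 row3 -> MISS (open row3); precharges=3
Acc 8: bank2 row1 -> MISS (open row1); precharges=4
Acc 9: bank1 row0 -> MISS (open row0); precharges=5
Acc 10: bank0 row2 -> MISS (open row2); precharges=6
Acc 11: bank0 row4 -> MISS (open row4); precharges=7
Acc 12: bank1 row4 -> MISS (open row4); precharges=8
Acc 13: bank0 row4 -> HIT
Acc 14: bank2 row0 -> MISS (open row0); precharges=9

Answer: 9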